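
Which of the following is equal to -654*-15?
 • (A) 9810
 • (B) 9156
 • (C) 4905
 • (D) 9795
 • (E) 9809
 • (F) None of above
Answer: A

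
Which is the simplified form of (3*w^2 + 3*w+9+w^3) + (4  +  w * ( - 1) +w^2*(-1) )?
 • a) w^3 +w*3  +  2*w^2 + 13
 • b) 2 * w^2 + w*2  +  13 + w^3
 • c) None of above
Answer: b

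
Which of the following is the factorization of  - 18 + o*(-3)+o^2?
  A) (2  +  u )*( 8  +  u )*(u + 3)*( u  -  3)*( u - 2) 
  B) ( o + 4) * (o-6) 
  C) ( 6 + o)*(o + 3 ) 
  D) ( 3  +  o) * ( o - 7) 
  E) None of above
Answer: E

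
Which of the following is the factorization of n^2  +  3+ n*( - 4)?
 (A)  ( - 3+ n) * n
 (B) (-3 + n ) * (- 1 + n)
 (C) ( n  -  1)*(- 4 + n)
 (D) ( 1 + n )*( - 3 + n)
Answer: B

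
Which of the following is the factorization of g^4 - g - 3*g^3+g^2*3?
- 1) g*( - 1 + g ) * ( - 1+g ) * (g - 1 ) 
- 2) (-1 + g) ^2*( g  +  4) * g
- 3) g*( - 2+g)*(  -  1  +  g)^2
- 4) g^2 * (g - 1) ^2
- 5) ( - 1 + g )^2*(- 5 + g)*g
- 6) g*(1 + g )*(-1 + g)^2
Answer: 1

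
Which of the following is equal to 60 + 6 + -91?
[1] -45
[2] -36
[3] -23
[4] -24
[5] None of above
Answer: 5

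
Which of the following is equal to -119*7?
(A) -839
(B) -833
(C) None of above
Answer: B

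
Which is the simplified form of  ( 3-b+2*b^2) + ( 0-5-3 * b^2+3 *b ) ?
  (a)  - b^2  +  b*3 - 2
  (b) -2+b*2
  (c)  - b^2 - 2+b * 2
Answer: c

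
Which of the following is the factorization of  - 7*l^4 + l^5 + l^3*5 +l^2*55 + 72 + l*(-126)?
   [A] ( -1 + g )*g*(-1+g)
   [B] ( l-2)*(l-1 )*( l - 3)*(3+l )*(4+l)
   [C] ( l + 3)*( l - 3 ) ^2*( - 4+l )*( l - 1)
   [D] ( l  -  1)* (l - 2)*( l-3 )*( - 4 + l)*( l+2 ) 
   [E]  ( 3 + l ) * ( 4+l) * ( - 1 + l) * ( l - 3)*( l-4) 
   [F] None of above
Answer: F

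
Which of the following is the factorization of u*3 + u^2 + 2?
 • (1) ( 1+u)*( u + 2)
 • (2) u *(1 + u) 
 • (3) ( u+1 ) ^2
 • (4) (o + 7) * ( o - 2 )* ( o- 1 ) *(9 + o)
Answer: 1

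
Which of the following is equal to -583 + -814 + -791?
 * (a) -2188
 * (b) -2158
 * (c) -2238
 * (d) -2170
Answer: a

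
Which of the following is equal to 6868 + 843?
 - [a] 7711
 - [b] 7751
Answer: a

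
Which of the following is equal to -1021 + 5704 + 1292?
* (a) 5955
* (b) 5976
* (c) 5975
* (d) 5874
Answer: c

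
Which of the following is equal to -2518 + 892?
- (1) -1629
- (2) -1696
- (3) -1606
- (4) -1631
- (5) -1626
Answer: 5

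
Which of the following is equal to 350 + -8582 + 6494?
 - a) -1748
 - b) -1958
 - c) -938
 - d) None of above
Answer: d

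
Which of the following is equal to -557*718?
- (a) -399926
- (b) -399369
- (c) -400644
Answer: a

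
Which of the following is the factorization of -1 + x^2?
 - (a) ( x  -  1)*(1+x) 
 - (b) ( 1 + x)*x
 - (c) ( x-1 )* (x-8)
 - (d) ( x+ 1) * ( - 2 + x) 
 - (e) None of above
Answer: a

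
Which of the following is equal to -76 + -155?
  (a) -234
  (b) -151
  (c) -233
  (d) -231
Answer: d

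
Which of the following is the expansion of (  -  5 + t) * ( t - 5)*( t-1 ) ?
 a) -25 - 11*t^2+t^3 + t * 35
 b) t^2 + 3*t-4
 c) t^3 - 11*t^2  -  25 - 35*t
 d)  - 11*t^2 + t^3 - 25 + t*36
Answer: a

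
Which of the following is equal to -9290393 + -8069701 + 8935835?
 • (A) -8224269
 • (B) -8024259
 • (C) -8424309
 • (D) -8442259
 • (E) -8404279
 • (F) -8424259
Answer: F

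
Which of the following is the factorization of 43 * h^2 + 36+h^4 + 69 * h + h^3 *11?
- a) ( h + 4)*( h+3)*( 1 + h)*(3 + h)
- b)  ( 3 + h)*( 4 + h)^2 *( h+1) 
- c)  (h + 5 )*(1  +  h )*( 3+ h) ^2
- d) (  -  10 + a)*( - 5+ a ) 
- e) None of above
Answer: a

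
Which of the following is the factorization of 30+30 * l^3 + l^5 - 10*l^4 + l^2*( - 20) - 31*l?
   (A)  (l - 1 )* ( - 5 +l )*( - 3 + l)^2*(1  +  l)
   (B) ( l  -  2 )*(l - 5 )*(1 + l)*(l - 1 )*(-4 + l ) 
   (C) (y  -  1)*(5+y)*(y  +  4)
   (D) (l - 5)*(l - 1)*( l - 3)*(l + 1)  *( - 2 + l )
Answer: D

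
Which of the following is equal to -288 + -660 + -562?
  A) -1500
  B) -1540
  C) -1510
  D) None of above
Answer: C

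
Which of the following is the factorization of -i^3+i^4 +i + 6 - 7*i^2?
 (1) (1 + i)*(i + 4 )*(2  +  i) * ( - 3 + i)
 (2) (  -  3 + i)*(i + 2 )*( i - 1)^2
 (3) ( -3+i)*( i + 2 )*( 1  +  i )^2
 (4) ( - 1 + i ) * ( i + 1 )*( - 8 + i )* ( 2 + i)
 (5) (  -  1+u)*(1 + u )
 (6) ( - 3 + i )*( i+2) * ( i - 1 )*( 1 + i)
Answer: 6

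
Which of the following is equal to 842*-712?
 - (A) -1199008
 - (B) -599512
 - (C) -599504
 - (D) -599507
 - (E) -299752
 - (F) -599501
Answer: C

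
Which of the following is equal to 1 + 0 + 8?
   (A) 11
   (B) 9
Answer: B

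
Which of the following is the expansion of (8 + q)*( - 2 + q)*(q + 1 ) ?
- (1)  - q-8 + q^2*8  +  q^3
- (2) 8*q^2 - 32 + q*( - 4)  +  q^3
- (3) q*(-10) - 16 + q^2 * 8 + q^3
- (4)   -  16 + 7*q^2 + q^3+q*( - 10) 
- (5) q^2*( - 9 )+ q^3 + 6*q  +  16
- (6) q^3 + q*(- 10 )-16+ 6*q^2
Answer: 4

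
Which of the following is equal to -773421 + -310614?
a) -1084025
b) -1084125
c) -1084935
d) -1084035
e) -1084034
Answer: d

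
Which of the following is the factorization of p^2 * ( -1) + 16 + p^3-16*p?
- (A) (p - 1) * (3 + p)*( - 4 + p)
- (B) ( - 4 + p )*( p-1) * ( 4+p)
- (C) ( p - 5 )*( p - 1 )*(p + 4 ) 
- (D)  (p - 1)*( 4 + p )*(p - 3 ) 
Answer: B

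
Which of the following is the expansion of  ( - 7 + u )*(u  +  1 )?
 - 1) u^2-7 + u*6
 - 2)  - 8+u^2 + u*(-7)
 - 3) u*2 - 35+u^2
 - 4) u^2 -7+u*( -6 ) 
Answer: 4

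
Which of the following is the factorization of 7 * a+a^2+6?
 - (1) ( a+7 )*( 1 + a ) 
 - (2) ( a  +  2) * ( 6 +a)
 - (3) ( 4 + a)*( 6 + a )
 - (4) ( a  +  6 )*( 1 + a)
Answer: 4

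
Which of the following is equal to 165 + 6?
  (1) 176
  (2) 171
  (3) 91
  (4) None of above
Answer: 2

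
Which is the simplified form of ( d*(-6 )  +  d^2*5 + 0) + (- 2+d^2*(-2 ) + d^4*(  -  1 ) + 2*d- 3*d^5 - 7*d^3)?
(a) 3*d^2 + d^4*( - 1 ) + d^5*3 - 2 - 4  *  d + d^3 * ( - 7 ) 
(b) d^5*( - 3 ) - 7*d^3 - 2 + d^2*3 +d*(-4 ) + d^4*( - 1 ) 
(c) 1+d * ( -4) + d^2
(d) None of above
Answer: b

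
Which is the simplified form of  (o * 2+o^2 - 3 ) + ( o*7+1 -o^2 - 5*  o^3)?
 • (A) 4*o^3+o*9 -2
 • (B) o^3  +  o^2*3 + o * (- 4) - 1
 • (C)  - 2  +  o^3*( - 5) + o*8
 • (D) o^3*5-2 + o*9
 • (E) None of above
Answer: E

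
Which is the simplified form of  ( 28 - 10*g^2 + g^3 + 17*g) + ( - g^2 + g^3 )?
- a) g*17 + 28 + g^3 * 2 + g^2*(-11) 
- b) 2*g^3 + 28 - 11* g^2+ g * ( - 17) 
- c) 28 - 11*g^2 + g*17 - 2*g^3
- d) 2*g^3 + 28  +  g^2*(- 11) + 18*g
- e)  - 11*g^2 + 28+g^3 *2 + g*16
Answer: a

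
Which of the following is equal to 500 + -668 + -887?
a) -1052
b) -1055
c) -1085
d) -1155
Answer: b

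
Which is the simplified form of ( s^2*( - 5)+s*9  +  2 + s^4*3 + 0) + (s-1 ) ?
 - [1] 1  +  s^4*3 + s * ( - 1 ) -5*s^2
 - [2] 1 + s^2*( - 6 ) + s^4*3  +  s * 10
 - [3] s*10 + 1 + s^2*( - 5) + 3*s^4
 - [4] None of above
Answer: 3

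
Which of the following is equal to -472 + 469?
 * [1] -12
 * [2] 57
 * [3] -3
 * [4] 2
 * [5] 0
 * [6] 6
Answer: 3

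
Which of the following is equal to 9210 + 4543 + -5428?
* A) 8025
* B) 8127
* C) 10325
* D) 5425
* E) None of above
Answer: E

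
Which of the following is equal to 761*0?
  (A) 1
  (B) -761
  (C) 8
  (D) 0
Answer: D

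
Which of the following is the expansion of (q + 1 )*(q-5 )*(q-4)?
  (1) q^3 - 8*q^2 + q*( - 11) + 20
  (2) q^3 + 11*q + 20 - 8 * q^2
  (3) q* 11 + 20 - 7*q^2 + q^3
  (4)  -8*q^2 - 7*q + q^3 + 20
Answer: 2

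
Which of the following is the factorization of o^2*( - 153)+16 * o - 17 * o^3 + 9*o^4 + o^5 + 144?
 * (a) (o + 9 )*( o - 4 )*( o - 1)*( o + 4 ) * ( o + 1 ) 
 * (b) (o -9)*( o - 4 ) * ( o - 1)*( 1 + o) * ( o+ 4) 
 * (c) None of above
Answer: a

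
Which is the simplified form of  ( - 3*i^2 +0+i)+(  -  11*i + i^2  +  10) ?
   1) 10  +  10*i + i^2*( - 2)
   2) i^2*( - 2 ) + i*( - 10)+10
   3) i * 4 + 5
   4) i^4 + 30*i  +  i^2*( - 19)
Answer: 2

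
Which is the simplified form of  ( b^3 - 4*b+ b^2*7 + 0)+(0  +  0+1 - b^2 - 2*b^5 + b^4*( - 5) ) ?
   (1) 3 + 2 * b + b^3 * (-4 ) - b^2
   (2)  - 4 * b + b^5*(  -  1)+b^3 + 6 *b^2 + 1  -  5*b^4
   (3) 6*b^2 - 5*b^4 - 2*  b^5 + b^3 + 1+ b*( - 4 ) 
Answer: 3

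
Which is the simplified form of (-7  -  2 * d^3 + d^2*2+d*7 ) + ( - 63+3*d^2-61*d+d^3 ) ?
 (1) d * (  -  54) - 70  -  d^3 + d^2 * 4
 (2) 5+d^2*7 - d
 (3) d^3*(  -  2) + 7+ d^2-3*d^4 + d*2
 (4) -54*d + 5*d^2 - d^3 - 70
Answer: 4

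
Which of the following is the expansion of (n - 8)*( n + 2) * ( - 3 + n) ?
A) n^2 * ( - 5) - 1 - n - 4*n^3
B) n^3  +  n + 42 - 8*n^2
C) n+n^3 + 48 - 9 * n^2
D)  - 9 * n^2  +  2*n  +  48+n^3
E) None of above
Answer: D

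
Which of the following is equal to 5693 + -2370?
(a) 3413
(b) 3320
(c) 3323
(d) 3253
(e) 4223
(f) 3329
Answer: c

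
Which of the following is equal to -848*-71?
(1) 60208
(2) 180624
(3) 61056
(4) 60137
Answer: 1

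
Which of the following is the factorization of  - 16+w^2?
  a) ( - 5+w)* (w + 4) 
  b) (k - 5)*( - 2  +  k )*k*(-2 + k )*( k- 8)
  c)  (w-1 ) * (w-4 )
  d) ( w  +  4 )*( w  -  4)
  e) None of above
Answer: d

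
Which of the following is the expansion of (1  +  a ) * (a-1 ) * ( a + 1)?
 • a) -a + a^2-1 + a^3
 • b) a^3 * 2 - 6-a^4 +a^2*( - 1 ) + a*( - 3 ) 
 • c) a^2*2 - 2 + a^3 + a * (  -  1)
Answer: a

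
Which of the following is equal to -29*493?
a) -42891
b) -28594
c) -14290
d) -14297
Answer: d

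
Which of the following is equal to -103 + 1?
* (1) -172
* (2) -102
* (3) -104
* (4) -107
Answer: 2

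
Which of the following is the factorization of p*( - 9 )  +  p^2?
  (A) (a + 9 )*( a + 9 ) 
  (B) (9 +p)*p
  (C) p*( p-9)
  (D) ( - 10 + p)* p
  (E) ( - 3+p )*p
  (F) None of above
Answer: C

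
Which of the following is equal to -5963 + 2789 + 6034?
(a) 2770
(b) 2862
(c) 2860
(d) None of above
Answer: c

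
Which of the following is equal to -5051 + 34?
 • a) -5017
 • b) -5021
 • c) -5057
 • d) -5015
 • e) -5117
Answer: a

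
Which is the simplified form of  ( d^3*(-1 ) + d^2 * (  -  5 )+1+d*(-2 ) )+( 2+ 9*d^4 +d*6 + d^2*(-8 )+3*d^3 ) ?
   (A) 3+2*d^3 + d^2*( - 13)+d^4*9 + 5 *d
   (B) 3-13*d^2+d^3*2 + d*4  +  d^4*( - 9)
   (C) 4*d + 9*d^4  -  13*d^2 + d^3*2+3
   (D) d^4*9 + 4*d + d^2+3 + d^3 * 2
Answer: C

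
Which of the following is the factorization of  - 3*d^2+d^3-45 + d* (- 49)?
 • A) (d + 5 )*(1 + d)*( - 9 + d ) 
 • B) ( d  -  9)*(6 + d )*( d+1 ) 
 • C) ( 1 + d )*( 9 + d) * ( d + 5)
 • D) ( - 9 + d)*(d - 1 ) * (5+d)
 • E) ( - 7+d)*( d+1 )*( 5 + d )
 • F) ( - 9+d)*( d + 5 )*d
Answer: A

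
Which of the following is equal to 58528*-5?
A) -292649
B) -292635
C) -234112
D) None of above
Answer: D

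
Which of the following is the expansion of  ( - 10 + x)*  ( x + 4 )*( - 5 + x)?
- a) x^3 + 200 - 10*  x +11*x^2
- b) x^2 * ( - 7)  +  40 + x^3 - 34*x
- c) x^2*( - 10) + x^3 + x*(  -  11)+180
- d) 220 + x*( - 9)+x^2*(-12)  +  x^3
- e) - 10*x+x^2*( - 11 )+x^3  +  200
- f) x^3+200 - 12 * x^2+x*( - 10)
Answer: e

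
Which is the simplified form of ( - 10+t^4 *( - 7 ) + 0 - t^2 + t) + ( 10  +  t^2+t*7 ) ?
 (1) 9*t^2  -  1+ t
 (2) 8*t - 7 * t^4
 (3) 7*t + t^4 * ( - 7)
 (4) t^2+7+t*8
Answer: 2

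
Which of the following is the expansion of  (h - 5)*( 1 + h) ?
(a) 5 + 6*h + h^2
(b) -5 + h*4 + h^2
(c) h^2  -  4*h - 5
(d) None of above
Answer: c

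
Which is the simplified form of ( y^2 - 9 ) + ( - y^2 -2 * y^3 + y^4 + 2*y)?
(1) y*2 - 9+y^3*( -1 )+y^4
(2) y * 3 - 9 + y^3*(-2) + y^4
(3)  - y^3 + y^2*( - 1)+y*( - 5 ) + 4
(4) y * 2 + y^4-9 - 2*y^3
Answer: 4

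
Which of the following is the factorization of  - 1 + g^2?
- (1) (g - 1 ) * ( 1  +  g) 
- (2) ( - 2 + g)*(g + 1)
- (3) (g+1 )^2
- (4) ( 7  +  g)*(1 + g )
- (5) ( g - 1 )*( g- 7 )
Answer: 1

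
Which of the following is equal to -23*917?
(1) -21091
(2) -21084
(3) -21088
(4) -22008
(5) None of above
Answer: 1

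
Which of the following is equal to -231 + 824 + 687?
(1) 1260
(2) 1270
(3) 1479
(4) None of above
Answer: 4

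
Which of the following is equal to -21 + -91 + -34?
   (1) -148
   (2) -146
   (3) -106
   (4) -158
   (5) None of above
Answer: 2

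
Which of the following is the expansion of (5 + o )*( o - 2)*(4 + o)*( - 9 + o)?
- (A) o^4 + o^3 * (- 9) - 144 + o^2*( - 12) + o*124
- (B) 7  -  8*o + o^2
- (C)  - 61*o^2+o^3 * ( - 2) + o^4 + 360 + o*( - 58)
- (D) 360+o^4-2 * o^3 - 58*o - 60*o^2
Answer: C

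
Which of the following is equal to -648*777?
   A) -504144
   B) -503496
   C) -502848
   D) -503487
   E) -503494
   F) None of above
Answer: B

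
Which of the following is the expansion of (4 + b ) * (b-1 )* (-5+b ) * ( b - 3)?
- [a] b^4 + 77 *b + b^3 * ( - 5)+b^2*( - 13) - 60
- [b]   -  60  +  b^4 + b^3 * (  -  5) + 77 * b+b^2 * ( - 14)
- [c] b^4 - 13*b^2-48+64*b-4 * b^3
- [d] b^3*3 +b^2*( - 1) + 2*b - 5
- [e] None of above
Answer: a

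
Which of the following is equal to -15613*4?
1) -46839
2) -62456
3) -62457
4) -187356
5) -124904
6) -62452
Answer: 6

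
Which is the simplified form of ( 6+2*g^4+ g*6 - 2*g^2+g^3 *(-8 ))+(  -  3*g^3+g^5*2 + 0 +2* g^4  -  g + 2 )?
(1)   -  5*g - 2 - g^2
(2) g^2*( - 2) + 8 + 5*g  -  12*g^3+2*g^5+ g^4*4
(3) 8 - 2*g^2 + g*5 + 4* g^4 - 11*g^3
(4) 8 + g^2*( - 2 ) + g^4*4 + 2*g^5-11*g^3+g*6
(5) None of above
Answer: 5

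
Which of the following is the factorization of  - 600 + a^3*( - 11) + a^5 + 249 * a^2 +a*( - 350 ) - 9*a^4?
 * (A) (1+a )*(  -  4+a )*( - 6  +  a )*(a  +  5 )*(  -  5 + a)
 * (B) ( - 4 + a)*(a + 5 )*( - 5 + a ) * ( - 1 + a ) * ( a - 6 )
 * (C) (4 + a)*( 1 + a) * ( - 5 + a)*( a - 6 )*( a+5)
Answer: A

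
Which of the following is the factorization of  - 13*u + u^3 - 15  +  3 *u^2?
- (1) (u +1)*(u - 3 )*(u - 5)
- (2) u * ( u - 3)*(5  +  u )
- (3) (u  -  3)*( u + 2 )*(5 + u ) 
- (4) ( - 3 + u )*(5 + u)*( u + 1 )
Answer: 4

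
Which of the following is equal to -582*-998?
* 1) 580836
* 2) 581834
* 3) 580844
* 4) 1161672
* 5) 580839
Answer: 1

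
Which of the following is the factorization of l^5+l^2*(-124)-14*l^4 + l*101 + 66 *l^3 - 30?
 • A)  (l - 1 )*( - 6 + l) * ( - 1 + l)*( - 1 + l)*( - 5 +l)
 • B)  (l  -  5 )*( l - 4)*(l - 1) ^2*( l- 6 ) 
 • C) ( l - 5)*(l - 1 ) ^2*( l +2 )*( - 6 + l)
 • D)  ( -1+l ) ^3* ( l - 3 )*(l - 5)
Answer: A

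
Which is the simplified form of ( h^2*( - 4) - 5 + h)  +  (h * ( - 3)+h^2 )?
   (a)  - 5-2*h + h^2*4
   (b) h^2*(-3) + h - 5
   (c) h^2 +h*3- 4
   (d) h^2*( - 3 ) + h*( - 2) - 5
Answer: d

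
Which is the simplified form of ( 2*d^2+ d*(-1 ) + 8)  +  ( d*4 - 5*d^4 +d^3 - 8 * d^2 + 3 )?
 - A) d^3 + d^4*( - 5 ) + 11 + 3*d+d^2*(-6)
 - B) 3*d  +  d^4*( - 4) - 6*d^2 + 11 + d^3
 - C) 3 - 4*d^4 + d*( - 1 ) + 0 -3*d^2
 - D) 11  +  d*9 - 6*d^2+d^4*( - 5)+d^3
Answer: A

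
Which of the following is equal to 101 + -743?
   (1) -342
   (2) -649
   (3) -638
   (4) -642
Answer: 4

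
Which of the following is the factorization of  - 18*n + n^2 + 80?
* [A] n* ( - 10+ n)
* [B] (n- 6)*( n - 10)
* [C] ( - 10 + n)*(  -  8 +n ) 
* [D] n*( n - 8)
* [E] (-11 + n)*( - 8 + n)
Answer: C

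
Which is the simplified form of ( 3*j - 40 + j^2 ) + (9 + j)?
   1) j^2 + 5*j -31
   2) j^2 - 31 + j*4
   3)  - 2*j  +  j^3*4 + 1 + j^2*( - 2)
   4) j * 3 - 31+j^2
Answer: 2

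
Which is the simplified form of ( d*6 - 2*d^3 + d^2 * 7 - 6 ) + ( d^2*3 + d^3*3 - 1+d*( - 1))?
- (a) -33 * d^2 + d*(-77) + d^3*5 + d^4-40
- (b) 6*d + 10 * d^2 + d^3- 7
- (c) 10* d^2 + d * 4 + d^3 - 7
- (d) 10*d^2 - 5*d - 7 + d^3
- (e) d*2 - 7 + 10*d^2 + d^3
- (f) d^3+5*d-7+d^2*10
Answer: f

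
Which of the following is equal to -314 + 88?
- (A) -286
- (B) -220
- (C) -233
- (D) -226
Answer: D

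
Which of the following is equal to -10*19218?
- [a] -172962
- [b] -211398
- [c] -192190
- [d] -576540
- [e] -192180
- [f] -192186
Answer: e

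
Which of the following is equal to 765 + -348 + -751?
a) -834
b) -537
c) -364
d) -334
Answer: d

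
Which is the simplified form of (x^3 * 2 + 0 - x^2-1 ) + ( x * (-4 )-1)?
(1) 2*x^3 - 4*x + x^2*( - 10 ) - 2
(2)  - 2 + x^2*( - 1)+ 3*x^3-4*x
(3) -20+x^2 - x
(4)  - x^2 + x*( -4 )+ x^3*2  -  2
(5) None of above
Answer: 4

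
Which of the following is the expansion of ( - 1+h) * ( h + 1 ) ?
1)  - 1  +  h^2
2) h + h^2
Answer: 1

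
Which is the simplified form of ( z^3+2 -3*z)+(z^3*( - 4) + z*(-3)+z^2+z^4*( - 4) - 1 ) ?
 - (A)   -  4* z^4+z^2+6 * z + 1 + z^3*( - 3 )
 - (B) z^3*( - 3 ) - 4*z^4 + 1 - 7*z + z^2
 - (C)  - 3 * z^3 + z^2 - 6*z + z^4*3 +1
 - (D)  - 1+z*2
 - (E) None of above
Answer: E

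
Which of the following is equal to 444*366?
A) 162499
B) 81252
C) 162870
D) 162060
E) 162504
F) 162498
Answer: E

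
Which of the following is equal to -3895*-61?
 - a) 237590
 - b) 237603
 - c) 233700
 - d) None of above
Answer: d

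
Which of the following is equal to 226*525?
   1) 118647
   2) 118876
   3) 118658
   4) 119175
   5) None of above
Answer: 5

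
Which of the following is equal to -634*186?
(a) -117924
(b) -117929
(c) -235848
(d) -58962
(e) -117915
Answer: a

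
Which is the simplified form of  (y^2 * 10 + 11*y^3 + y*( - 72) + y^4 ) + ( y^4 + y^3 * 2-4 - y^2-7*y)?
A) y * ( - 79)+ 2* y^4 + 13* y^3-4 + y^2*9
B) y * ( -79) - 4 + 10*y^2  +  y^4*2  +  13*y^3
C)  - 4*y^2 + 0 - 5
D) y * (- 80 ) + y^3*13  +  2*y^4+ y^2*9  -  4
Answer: A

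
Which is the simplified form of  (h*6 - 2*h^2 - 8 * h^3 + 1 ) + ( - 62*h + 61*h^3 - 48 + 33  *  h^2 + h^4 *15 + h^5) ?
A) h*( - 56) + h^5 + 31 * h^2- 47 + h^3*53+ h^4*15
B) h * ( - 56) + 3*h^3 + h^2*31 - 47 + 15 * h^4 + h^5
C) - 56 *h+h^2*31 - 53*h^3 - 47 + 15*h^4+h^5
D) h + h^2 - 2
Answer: A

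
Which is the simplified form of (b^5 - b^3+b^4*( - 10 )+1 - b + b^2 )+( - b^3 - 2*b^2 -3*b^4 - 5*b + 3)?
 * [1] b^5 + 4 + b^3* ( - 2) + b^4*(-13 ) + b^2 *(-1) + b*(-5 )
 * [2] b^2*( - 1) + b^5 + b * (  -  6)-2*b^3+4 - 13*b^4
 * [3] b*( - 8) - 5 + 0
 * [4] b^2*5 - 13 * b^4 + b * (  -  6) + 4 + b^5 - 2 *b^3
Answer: 2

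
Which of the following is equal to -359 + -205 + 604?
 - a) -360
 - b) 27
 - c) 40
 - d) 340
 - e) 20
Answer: c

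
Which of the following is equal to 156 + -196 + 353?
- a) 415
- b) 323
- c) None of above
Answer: c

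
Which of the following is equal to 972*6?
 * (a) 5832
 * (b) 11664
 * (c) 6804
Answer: a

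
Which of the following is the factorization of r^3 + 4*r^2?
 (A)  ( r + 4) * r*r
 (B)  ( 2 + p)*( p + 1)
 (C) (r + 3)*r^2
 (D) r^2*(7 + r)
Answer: A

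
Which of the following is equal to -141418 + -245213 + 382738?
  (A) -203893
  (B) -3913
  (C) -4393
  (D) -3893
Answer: D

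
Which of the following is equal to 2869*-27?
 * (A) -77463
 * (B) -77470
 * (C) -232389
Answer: A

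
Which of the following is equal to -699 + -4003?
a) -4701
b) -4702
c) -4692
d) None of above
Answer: b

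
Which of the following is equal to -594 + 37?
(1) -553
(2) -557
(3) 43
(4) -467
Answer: 2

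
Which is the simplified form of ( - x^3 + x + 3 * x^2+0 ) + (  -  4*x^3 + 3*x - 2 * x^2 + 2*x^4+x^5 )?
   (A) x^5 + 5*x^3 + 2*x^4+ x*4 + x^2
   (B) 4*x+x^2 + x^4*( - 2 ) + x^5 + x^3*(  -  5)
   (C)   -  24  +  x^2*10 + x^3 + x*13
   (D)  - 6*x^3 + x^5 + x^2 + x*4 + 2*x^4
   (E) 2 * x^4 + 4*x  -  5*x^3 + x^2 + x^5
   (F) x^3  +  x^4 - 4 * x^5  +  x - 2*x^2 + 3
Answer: E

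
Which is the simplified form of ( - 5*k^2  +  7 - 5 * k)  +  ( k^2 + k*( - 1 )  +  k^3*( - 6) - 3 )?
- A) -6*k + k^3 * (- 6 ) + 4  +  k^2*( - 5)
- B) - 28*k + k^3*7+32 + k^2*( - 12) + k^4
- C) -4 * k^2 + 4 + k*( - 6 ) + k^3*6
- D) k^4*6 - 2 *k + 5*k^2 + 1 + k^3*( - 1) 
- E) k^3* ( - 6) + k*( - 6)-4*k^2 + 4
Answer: E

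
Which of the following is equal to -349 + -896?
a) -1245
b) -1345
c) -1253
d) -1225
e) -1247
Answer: a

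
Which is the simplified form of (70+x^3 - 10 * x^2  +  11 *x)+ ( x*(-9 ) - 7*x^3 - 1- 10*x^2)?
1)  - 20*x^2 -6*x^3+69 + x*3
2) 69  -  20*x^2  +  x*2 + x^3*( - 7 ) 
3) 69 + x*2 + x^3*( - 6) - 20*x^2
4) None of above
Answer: 3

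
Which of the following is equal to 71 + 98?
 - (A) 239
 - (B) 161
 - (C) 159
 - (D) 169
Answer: D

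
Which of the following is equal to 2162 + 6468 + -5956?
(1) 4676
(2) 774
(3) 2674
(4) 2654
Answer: 3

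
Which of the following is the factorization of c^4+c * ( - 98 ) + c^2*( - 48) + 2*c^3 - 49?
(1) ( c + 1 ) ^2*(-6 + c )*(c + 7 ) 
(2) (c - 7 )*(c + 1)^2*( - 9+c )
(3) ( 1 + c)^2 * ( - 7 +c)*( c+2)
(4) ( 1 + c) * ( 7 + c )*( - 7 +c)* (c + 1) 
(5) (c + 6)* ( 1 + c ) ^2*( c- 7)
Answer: 4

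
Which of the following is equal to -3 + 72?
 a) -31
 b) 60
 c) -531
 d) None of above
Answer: d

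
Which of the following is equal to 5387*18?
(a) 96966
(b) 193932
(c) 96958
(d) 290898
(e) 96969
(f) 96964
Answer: a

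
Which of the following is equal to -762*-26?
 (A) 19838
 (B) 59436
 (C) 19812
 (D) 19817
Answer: C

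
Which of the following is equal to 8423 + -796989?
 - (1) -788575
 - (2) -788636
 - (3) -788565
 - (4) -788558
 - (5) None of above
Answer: 5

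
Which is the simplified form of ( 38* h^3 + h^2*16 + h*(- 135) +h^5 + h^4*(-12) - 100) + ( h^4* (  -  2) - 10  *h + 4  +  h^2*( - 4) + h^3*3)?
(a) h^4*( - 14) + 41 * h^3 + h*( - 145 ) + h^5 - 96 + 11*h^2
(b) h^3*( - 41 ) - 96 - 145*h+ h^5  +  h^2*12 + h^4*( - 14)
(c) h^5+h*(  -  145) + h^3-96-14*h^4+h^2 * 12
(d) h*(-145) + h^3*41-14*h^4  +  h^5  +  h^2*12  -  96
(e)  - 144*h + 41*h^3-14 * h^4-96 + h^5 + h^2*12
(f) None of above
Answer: d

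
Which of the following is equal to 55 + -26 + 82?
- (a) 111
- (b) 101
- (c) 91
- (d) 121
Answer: a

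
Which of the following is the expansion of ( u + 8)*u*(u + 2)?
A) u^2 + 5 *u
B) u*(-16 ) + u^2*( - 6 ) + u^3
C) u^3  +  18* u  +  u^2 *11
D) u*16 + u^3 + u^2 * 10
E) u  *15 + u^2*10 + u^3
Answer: D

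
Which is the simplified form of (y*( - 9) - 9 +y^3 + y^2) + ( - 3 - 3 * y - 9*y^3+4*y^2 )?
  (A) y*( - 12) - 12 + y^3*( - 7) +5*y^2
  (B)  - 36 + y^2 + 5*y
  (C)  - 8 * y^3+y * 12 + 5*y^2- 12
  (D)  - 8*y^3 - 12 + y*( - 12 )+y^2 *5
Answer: D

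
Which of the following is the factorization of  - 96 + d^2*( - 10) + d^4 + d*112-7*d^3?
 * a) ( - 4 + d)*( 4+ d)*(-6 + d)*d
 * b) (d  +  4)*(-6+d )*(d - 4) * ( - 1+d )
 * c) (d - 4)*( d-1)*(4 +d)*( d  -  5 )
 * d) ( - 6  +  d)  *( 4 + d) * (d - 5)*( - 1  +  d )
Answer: b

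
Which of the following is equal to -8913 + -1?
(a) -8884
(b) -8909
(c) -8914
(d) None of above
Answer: c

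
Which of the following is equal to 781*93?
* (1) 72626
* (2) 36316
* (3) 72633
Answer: 3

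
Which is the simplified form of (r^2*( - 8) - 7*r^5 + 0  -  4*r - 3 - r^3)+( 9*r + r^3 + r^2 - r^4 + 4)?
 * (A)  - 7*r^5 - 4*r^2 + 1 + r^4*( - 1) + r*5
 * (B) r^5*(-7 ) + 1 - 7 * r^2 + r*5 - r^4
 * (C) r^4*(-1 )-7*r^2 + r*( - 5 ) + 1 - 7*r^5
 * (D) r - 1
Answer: B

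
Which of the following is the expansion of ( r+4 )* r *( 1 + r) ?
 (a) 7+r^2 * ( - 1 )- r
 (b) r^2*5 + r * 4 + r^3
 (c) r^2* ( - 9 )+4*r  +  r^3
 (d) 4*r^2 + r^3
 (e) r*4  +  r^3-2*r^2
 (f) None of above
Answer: b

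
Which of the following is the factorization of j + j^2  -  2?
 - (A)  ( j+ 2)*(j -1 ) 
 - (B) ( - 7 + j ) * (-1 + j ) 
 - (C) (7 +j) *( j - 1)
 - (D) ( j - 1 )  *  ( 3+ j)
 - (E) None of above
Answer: A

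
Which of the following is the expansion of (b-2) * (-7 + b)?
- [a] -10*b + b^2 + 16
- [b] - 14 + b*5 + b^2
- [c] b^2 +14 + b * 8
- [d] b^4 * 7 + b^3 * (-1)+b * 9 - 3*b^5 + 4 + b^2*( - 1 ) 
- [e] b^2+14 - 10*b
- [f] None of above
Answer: f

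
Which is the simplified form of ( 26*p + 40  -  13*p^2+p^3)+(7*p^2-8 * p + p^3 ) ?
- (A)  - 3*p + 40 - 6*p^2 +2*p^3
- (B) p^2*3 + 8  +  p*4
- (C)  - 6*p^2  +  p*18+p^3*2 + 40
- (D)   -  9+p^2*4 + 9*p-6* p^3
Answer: C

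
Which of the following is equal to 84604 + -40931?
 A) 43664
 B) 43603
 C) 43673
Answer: C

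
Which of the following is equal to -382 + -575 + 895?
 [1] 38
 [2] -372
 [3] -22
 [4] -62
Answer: 4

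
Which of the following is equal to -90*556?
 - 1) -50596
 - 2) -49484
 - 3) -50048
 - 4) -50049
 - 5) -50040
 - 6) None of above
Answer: 5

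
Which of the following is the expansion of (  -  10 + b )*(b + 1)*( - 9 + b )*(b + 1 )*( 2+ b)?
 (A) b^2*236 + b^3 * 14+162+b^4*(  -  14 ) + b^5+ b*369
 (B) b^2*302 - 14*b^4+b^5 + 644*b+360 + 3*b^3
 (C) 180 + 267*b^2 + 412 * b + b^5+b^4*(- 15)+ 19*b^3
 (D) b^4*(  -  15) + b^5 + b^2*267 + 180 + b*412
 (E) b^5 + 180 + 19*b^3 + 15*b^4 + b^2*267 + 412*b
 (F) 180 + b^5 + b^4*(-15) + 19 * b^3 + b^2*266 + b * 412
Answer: C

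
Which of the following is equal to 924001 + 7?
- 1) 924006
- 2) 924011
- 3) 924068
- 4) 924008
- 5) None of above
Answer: 4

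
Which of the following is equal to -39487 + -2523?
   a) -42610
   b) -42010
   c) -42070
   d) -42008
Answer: b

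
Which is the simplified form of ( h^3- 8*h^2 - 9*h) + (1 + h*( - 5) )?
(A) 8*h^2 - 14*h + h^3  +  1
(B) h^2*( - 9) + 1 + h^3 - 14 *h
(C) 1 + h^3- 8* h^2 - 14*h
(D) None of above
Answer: C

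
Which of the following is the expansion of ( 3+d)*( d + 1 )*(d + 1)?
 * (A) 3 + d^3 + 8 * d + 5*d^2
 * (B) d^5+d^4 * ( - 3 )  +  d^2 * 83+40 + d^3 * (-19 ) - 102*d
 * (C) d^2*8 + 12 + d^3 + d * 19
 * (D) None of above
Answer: D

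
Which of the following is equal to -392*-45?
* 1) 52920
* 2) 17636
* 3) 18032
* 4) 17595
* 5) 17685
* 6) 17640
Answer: 6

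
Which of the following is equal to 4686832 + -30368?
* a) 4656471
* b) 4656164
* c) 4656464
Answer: c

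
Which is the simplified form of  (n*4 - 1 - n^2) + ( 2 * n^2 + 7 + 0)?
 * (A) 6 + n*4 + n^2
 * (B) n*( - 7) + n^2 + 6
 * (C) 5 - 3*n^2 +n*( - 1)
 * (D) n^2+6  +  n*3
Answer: A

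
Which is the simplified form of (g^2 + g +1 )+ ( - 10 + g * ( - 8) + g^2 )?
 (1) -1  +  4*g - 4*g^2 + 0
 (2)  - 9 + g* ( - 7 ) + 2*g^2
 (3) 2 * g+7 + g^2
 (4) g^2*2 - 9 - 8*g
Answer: 2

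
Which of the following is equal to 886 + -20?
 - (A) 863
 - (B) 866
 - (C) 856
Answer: B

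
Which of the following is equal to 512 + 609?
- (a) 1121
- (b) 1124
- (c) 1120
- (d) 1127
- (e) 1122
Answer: a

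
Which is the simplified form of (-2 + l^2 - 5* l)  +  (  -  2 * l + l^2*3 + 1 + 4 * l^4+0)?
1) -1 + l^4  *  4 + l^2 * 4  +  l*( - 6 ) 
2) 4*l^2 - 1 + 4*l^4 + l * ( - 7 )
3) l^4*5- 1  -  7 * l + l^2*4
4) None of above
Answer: 2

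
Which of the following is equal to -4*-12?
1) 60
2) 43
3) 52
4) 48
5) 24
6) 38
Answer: 4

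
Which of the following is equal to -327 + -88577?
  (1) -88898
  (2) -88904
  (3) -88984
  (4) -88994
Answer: 2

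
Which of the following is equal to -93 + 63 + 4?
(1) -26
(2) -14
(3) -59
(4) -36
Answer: 1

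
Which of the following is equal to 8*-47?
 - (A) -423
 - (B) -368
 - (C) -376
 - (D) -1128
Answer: C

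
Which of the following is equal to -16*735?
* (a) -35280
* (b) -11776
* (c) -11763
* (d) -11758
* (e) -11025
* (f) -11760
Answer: f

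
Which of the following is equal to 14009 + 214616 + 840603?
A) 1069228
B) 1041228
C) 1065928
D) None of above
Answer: A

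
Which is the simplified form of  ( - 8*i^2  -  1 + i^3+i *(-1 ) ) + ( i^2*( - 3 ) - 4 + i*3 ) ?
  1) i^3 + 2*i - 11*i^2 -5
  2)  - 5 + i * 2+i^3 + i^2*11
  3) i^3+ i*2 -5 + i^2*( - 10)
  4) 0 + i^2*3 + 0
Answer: 1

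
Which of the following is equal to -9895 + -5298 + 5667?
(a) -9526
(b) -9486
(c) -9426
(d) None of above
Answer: a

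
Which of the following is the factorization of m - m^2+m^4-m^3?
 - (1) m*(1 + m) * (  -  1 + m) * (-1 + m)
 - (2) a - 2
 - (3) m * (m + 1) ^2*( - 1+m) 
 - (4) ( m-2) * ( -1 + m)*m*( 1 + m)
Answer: 1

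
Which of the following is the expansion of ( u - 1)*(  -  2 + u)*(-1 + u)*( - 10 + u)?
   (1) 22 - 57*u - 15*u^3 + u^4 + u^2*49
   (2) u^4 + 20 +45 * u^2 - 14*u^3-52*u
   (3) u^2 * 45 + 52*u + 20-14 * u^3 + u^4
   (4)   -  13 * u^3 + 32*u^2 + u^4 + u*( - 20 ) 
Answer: 2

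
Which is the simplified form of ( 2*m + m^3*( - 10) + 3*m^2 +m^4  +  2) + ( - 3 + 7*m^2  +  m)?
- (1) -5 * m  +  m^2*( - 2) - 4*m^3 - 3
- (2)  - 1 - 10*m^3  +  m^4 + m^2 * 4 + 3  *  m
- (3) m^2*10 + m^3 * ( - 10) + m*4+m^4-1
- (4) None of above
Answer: 4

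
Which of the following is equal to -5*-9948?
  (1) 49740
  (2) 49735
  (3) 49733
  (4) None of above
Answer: 1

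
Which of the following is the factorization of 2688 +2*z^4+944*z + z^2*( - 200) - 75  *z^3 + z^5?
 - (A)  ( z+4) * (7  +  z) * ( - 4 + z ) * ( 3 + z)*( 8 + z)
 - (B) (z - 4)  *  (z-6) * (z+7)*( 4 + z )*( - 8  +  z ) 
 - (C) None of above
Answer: C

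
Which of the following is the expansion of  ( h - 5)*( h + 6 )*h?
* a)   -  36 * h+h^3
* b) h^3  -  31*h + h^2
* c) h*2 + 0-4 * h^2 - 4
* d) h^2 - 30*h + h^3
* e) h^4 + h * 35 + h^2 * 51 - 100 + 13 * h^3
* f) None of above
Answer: d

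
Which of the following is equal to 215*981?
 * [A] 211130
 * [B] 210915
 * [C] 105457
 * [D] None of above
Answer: B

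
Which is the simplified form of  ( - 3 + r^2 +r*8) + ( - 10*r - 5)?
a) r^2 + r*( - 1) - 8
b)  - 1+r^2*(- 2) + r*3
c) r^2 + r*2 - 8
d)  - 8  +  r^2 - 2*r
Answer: d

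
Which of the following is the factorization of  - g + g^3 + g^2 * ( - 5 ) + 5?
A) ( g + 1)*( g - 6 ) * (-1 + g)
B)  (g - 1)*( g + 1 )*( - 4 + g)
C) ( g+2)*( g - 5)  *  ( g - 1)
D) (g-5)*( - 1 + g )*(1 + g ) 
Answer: D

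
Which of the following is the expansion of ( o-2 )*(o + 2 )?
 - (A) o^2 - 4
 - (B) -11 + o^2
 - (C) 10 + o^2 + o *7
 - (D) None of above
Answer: A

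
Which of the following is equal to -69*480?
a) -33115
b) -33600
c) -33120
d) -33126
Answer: c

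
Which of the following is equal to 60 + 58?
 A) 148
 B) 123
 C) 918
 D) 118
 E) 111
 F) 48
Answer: D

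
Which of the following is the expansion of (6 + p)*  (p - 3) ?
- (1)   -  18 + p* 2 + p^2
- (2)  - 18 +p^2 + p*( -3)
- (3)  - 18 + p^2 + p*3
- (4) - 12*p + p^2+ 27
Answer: 3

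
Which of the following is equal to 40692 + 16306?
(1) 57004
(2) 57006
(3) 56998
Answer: 3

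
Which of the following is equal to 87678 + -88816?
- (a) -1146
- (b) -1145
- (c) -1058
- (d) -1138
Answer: d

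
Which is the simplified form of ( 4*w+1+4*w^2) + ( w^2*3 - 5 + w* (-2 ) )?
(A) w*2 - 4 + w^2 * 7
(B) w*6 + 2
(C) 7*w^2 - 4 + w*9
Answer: A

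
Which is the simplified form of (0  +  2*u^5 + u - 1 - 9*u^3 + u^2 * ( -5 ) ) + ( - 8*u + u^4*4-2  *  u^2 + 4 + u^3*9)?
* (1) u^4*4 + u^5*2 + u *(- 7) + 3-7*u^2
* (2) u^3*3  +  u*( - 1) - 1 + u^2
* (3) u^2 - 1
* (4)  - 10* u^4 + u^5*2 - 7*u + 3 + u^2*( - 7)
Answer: 1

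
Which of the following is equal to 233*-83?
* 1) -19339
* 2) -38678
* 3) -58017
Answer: 1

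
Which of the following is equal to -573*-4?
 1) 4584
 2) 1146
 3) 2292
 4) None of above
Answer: 3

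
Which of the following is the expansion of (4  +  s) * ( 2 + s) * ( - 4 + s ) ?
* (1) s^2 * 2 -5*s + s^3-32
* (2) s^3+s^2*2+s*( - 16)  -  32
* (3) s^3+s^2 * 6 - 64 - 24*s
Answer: 2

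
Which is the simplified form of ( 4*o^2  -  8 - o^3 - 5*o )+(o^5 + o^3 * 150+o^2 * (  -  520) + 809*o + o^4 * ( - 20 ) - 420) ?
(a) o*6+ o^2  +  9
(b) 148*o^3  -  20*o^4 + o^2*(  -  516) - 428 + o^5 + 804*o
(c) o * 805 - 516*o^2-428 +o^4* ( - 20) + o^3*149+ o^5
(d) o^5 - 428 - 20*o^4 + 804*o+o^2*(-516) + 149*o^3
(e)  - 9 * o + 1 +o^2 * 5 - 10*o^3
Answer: d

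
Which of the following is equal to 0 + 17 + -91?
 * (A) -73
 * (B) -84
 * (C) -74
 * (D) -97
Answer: C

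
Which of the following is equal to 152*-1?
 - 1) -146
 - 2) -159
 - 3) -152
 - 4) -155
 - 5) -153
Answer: 3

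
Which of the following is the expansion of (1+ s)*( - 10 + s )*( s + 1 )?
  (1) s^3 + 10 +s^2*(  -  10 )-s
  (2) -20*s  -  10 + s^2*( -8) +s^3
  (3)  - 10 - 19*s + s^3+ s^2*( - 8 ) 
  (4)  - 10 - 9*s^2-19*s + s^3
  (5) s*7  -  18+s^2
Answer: 3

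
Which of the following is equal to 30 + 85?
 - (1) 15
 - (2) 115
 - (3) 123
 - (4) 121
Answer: 2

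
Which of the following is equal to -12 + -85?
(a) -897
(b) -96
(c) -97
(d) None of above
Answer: c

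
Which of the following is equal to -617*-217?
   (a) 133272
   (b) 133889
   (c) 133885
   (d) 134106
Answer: b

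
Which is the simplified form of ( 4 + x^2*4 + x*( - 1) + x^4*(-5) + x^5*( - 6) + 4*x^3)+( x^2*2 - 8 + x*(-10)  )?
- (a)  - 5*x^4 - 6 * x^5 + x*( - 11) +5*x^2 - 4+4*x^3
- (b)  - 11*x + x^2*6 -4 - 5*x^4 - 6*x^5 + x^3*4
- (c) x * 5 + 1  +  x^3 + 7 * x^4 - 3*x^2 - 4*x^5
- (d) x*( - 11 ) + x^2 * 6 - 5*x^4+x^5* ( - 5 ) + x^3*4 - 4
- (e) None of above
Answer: b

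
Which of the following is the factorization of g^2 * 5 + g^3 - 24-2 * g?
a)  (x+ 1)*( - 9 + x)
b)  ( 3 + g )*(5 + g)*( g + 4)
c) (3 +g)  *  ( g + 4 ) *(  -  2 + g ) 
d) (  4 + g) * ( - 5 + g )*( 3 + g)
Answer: c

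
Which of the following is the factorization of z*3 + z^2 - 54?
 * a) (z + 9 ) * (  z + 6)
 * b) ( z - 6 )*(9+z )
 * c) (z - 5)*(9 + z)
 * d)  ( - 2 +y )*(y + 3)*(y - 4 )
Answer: b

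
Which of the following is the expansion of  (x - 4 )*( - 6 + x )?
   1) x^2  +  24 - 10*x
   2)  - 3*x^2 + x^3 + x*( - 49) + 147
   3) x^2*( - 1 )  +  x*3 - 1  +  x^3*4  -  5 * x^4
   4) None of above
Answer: 1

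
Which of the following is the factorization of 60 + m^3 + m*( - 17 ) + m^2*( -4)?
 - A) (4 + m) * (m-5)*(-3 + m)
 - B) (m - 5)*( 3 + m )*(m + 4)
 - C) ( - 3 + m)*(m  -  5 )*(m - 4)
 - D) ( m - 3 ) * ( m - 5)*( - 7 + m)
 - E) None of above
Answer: A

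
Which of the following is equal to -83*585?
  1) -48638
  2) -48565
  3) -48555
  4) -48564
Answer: 3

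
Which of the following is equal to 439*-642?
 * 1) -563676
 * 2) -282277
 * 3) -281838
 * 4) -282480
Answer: 3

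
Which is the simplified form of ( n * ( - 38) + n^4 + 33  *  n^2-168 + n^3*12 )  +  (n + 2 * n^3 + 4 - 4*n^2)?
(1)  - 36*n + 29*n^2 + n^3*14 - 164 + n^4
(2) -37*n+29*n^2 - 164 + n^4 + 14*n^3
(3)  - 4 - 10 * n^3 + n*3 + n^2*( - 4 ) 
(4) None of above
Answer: 2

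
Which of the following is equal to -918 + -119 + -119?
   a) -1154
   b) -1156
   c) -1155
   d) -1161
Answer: b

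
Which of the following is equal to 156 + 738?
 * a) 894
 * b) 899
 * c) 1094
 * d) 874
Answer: a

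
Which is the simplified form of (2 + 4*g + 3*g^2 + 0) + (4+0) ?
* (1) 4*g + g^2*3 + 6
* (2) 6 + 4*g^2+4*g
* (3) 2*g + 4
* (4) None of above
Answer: 1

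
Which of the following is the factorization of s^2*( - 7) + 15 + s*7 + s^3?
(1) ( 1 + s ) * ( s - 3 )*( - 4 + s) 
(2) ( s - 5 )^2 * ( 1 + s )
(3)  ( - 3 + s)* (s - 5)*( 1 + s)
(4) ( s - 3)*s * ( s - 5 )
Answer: 3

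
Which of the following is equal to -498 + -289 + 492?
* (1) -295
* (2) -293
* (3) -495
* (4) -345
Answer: 1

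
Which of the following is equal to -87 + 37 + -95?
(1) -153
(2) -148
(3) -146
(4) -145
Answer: 4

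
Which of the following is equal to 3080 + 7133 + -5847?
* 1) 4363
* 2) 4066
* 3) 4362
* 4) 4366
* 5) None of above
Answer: 4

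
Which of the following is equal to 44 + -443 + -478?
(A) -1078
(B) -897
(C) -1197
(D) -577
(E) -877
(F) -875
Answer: E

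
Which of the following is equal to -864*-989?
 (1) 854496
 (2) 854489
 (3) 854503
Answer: 1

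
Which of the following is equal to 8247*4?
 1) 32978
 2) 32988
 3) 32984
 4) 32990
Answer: 2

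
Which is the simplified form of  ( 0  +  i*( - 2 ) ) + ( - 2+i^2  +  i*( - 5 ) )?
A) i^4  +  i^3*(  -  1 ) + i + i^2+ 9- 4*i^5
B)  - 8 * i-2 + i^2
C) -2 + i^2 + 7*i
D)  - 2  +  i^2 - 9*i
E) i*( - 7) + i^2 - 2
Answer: E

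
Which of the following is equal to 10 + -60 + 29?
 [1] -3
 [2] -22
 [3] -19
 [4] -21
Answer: 4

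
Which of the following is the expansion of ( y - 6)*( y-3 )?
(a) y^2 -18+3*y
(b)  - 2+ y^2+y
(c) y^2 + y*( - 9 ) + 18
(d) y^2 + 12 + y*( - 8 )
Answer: c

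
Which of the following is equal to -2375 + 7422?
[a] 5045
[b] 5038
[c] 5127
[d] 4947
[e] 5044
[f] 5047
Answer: f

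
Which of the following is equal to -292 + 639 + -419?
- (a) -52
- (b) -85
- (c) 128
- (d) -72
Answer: d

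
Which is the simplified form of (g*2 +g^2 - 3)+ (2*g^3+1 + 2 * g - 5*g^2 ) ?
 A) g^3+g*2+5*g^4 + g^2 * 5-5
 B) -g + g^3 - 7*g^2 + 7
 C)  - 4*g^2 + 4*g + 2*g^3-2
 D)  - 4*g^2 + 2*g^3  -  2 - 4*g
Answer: C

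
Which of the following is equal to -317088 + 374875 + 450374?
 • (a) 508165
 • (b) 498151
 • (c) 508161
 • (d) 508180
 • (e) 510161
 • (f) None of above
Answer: c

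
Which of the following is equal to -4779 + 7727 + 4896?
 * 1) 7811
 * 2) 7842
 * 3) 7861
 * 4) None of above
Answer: 4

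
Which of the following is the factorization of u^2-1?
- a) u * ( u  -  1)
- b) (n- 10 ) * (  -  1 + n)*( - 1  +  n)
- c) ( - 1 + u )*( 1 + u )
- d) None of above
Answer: c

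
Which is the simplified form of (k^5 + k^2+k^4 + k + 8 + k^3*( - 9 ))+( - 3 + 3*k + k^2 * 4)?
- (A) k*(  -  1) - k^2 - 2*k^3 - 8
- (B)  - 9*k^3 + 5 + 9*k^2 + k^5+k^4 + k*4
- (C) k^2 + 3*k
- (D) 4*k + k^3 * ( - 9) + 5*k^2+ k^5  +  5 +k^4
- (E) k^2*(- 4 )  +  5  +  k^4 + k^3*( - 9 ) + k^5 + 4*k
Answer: D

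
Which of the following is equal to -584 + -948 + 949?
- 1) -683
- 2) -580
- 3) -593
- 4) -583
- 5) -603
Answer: 4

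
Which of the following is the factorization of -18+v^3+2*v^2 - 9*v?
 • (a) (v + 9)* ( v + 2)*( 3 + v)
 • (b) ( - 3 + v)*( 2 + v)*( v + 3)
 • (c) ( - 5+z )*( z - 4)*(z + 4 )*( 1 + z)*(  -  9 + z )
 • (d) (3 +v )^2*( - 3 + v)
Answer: b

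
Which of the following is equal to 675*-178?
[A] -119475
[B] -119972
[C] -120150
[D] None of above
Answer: C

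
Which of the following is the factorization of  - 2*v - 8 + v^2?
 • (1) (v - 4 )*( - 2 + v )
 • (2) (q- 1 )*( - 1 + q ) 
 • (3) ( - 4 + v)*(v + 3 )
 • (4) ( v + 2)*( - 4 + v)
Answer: 4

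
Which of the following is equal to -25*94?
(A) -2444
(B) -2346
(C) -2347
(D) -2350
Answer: D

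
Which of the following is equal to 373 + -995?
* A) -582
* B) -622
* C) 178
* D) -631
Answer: B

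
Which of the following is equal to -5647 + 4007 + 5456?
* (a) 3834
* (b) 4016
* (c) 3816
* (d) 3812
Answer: c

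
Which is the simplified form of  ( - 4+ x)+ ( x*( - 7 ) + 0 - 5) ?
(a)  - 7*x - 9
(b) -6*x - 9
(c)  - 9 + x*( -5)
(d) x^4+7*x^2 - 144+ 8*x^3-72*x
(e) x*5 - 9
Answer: b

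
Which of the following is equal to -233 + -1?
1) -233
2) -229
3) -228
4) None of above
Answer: 4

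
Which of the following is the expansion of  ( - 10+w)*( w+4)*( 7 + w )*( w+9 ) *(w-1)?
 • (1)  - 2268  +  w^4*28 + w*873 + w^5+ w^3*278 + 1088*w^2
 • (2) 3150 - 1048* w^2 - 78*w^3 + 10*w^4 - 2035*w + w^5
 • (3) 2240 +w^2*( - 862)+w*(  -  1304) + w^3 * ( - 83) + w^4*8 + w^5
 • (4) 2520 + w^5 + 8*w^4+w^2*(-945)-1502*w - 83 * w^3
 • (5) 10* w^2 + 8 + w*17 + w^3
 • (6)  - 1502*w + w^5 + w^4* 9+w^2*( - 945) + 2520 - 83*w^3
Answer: 6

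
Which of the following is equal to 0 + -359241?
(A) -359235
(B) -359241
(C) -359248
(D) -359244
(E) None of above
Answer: B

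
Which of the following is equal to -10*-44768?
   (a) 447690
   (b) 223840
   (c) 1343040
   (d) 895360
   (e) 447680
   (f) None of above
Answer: e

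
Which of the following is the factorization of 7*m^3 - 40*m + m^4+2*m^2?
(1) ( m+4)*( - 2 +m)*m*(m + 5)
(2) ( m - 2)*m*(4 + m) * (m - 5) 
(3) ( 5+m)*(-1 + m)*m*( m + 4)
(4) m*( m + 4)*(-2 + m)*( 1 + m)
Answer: 1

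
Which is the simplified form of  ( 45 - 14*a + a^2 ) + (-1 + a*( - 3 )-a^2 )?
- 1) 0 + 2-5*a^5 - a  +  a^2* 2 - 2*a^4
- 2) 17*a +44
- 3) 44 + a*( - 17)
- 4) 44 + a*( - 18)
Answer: 3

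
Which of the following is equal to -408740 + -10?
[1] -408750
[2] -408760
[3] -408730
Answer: 1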